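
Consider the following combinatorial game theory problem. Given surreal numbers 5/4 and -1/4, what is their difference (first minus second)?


x = 5/4, y = -1/4
Converting to common denominator: 4
x = 5/4, y = -1/4
x - y = 5/4 - -1/4 = 3/2

3/2


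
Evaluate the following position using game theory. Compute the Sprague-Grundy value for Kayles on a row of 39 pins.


Kayles: a move removes 1 or 2 adjacent pins from a contiguous row.
Removing pins from a row of k leaves two independent rows (a, b) with a + b = k - 1 (one pin) or a + b = k - 2 (two pins); an end removal gives a = 0.
By Sprague-Grundy, G(k) = mex{ G(a) XOR G(b) } over all these splits. G(0) = 0.
G(1): splits (0,0):0^0=0 -> mex({0}) = 1
G(2): splits (0,1):0^1=1 (0,0):0^0=0 -> mex({0, 1}) = 2
G(3): splits (0,2):0^2=2 (1,1):1^1=0 (0,1):0^1=1 -> mex({0, 1, 2}) = 3
G(4): splits (0,3):0^3=3 (1,2):1^2=3 (0,2):0^2=2 (1,1):1^1=0 -> mex({0, 2, 3}) = 1
G(5): splits (0,4):0^1=1 (1,3):1^3=2 (2,2):2^2=0 (0,3):0^3=3 (1,2):1^2=3 -> mex({0, 1, 2, 3}) = 4
G(6) = mex({0, 1, 2, 4}) = 3
G(7) = mex({0, 1, 3, 4, 5}) = 2
G(8) = mex({0, 2, 3, 5, 6}) = 1
G(9) = mex({0, 1, 2, 3, 6, 7}) = 4
G(10) = mex({0, 1, 3, 4, 5, 7}) = 2
G(11) = mex({0, 1, 2, 3, 4, 5}) = 6
G(12) = mex({0, 1, 2, 3, 5, 6, 7}) = 4
G(13) = mex({0, 2, 3, 4, 6, 7}) = 1
G(14) = mex({0, 1, 4, 5, 6, 7}) = 2
G(15) = mex({0, 1, 2, 3, 4, 5, 6}) = 7
G(16) = mex({0, 2, 3, 5, 6, 7}) = 1
G(17) = mex({0, 1, 2, 3, 5, 6, 7}) = 4
G(18) = mex({0, 1, 2, 4, 5, 6}) = 3
G(19) = mex({0, 1, 3, 4, 5, 7}) = 2
G(20) = mex({0, 2, 3, 4, 5, 6, 7}) = 1
G(21) = mex({0, 1, 2, 3, 5, 6, 7}) = 4
G(22) = mex({0, 1, 2, 3, 4, 5, 7}) = 6
G(23) = mex({0, 1, 2, 3, 4, 5, 6}) = 7
G(24) = mex({0, 1, 2, 3, 5, 6, 7}) = 4
G(25) = mex({0, 2, 3, 4, 6, 7}) = 1
G(26) = mex({0, 1, 3, 4, 5, 6, 7}) = 2
G(27) = mex({0, 1, 2, 3, 4, 5, 6, 7}) = 8
G(28) = mex({0, 1, 2, 3, 4, 6, 7, 8}) = 5
G(29) = mex({0, 1, 2, 3, 5, 6, 7, 8, 9}) = 4
G(30) = mex({0, 1, 2, 3, 4, 5, 6, 9, 10}) = 7
G(31) = mex({0, 1, 3, 4, 5, 7, 10, 11}) = 2
G(32) = mex({0, 2, 3, 4, 5, 6, 7, 9, 11}) = 1
G(33) = mex({0, 1, 2, 3, 4, 5, 6, 7, 9, 12}) = 8
G(34) = mex({0, 1, 2, 3, 4, 5, 7, 8, 11, 12}) = 6
G(35) = mex({0, 1, 2, 3, 4, 5, 6, 8, 9, 10, 11}) = 7
G(36) = mex({0, 1, 2, 3, 5, 6, 7, 9, 10}) = 4
G(37) = mex({0, 2, 3, 4, 6, 7, 9, 10, 11, 12}) = 1
G(38) = mex({0, 1, 3, 4, 5, 6, 7, 9, 10, 11, 12}) = 2
G(39) = mex({0, 1, 2, 4, 5, 6, 7, 9, 10, 12, 14}) = 3
Therefore G(39) = 3.

3


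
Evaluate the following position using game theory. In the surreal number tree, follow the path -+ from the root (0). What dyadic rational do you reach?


Sign expansion: -+
Rule: track bounds (lo, hi), initially (-inf, +inf). On '+', the current value becomes lo and we move to the simplest number in (value, hi): value + 1 if hi = +inf, otherwise the midpoint (value + hi)/2. On '-', the current value becomes hi and we move to value - 1 if lo = -inf, otherwise the midpoint (lo + value)/2.
Start at 0.
Step 1: sign = -, move left. Bounds: (-inf, 0). Value = -1
Step 2: sign = +, move right. Bounds: (-1, 0). Value = -1/2
The surreal number with sign expansion -+ is -1/2.

-1/2


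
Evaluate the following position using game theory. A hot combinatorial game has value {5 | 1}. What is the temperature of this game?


The game is {5 | 1}, a switch {a | b} with numbers a > b.
Cooling {a | b} by t gives {a - t | b + t}, which stops being hot when a - t = b + t, i.e. at t = (a - b)/2. So the temperature of a switch is (a - b)/2.
Temperature = (Left option - Right option) / 2
= (5 - (1)) / 2
= 4 / 2
= 2

2


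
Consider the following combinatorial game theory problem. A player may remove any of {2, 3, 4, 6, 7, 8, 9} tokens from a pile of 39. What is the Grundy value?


The subtraction set is S = {2, 3, 4, 6, 7, 8, 9}.
G(k) = mex{ G(k - s) : s in S, s <= k }. We compute iteratively: G(0) = 0.
G(1) = mex({}) = 0
G(2) = mex({0}) = 1
G(3) = mex({0}) = 1
G(4) = mex({0, 1}) = 2
G(5) = mex({0, 1}) = 2
G(6) = mex({0, 1, 2}) = 3
G(7) = mex({0, 1, 2}) = 3
G(8) = mex({0, 1, 2, 3}) = 4
G(9) = mex({0, 1, 2, 3}) = 4
G(10) = mex({0, 1, 2, 3, 4}) = 5
G(11) = mex({1, 2, 3, 4}) = 0
G(12) = mex({1, 2, 3, 4, 5}) = 0
G(13) = mex({0, 2, 3, 4, 5}) = 1
G(14) = mex({0, 2, 3, 4, 5}) = 1
G(15) = mex({0, 1, 3, 4}) = 2
G(16) = mex({0, 1, 3, 4, 5}) = 2
G(17) = mex({0, 1, 2, 4, 5}) = 3
G(18) = mex({0, 1, 2, 4, 5}) = 3
G(19) = mex({0, 1, 2, 3, 5}) = 4
Observe that G(11)..G(19) = 0, 0, 1, 1, 2, 2, 3, 3, 4 repeats G(0)..G(8) = 0, 0, 1, 1, 2, 2, 3, 3, 4.
For k >= max(S) = 9, G(k) is determined by the previous 9 values G(k-9)..G(k-1); a window of 9 consecutive values has recurred shifted by 11, so by induction G(k + 11) = G(k) for all k >= 0: the sequence is periodic from the start with period 11.
One period: G(0..10) = 0, 0, 1, 1, 2, 2, 3, 3, 4, 4, 5.
39 mod 11 = 6, so G(39) = G(6) = 3.

3


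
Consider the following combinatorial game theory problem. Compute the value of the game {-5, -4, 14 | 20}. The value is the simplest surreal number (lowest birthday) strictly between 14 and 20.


Left options: {-5, -4, 14}, max = 14
Right options: {20}, min = 20
All options are numbers and max(Left) < min(Right), so by the simplicity theorem the value is the simplest (earliest-born) number strictly between 14 and 20.
Integers 15 through 19 all lie strictly between 14 and 20.
Among integers, the simplest (lowest birthday = smallest |n|; 0 is born on day 0, +-n on day n) is 15.
No non-integer in the interval can be simpler: if x is a non-integer in the interval, then floor(x) or ceil(x) also lies in the interval (the interval contains an integer), and both are proper prefixes of x's sign expansion, i.e. born earlier. So the game value is 15.
Game value = 15

15


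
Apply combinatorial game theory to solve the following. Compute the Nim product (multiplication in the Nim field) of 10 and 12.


Nim multiplication is bilinear over XOR: (u XOR v) * w = (u*w) XOR (v*w).
So we split each operand into its bit components and XOR the pairwise Nim products.
10 = 2 + 8 (as XOR of powers of 2).
12 = 4 + 8 (as XOR of powers of 2).
Using the standard Nim-product table on single bits:
  2*2 = 3,   2*4 = 8,   2*8 = 12,
  4*4 = 6,   4*8 = 11,  8*8 = 13,
and  1*x = x (identity), k*l = l*k (commutative).
Pairwise Nim products:
  2 * 4 = 8
  2 * 8 = 12
  8 * 4 = 11
  8 * 8 = 13
XOR them: 8 XOR 12 XOR 11 XOR 13 = 2.
Result: 10 * 12 = 2 (in Nim).

2


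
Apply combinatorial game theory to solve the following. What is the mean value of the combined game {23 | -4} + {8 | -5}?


G1 = {23 | -4}, G2 = {8 | -5}
Each is a switch {a | b} with numbers a > b; its mean value is (a + b)/2, and mean value is additive over game sums: m(G1 + G2) = m(G1) + m(G2).
Mean of G1 = (23 + (-4))/2 = 19/2 = 19/2
Mean of G2 = (8 + (-5))/2 = 3/2 = 3/2
Mean of G1 + G2 = 19/2 + 3/2 = 11

11


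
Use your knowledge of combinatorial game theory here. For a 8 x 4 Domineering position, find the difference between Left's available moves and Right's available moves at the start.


Board is 8 x 4 (rows x cols).
Left (vertical) placements: (rows-1) * cols = 7 * 4 = 28
Right (horizontal) placements: rows * (cols-1) = 8 * 3 = 24
Advantage = Left - Right = 28 - 24 = 4

4


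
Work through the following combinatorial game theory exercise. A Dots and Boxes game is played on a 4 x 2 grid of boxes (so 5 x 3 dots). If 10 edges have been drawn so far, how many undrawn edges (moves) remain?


Grid: 4 x 2 boxes, i.e. 5 rows and 3 columns of dots.
Horizontal edges: (rows + 1) * cols = 5 * 2 = 10
Vertical edges: rows * (cols + 1) = 4 * 3 = 12
Total edges: 10 + 12 = 22
Edges drawn: 10
Remaining: 22 - 10 = 12

12


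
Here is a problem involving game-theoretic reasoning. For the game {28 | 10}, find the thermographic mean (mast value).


Game = {28 | 10}, a switch {a | b} with numbers a > b.
Its thermograph has left wall a - t and right wall b + t, which meet at t = (a - b)/2, where both equal (a + b)/2. So the mast (mean value) is at (a + b)/2.
Mean = (28 + (10))/2 = 38/2 = 19

19


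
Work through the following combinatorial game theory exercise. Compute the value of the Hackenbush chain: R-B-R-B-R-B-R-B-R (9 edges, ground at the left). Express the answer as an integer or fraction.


Edges (from ground): R-B-R-B-R-B-R-B-R
By Berlekamp's sign-expansion rule, a Blue-Red Hackenbush stalk has the value of the surreal number whose sign sequence is the edge sequence with B -> + and R -> -.
Sign sequence: -+-+-+-+-
Trace the sign expansion in the surreal number tree, starting from 0:
Edge 1: R (sign -) -> bounds (-inf, 0), value = -1
Edge 2: B (sign +) -> bounds (-1, 0), value = -1/2
Edge 3: R (sign -) -> bounds (-1, -1/2), value = -3/4
Edge 4: B (sign +) -> bounds (-3/4, -1/2), value = -5/8
Edge 5: R (sign -) -> bounds (-3/4, -5/8), value = -11/16
Edge 6: B (sign +) -> bounds (-11/16, -5/8), value = -21/32
Edge 7: R (sign -) -> bounds (-11/16, -21/32), value = -43/64
Edge 8: B (sign +) -> bounds (-43/64, -21/32), value = -85/128
Edge 9: R (sign -) -> bounds (-43/64, -85/128), value = -171/256
Game value = -171/256

-171/256


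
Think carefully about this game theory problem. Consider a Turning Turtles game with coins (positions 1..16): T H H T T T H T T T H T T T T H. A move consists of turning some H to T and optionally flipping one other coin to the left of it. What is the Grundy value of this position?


Coins: T H H T T T H T T T H T T T T H
Key fact: a single head at position k behaves exactly like a Nim heap of size k (turning it to T and optionally flipping a coin at j < k corresponds to moving the heap from k to j, or to 0), and heads combine as a disjunctive sum (two heads at the same place would cancel, matching j XOR j = 0). So the Nim-value is the XOR of the 1-indexed positions of the heads.
Face-up positions (1-indexed): [2, 3, 7, 11, 16]
XOR 0 with 2: 0 XOR 2 = 2
XOR 2 with 3: 2 XOR 3 = 1
XOR 1 with 7: 1 XOR 7 = 6
XOR 6 with 11: 6 XOR 11 = 13
XOR 13 with 16: 13 XOR 16 = 29
Nim-value = 29

29


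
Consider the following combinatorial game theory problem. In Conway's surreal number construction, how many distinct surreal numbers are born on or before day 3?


Day 0: {|} = 0 is born. Count = 1.
Day n: the number of surreal numbers born by day n is 2^(n+1) - 1.
By day 0: 2^1 - 1 = 1
By day 1: 2^2 - 1 = 3
By day 2: 2^3 - 1 = 7
By day 3: 2^4 - 1 = 15
By day 3: 15 surreal numbers.

15


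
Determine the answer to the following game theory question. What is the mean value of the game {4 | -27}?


Game = {4 | -27}, a switch {a | b} with numbers a > b.
Its thermograph has left wall a - t and right wall b + t, which meet at t = (a - b)/2, where both equal (a + b)/2. So the mast (mean value) is at (a + b)/2.
Mean = (4 + (-27))/2 = -23/2 = -23/2

-23/2


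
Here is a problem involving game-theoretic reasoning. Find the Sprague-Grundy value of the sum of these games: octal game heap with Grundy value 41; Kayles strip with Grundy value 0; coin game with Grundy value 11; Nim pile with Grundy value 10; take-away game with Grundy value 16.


By the Sprague-Grundy theorem, the Grundy value of a sum of games is the XOR of individual Grundy values.
octal game heap: Grundy value = 41. Running XOR: 0 XOR 41 = 41
Kayles strip: Grundy value = 0. Running XOR: 41 XOR 0 = 41
coin game: Grundy value = 11. Running XOR: 41 XOR 11 = 34
Nim pile: Grundy value = 10. Running XOR: 34 XOR 10 = 40
take-away game: Grundy value = 16. Running XOR: 40 XOR 16 = 56
The combined Grundy value is 56.

56


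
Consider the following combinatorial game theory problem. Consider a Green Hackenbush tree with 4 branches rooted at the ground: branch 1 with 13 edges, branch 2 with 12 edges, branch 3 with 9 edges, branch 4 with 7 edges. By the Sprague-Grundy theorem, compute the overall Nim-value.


The tree has 4 branches from the ground vertex.
In Green Hackenbush, the Nim-value of a simple path of length k is k.
Branch 1: length 13, Nim-value = 13
Branch 2: length 12, Nim-value = 12
Branch 3: length 9, Nim-value = 9
Branch 4: length 7, Nim-value = 7
Total Nim-value = XOR of all branch values:
0 XOR 13 = 13
13 XOR 12 = 1
1 XOR 9 = 8
8 XOR 7 = 15
Nim-value of the tree = 15

15


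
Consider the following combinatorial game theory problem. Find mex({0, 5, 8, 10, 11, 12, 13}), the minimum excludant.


Set = {0, 5, 8, 10, 11, 12, 13}
0 is in the set.
1 is NOT in the set. This is the mex.
mex = 1

1


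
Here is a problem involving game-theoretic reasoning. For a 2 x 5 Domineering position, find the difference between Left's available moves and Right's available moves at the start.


Board is 2 x 5 (rows x cols).
Left (vertical) placements: (rows-1) * cols = 1 * 5 = 5
Right (horizontal) placements: rows * (cols-1) = 2 * 4 = 8
Advantage = Left - Right = 5 - 8 = -3

-3


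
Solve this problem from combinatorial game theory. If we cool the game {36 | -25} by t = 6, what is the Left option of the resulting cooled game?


Original game: {36 | -25} (a switch {a | b} with a > b).
Cooling by t (for t below the temperature (a - b)/2 = 61/2) taxes each move by t: {a | b} cooled by t is {a - t | b + t}.
Cooling amount: t = 6
Cooled Left option: 36 - 6 = 30
Cooled Right option: -25 + 6 = -19
Cooled game: {30 | -19}
Left option = 30

30


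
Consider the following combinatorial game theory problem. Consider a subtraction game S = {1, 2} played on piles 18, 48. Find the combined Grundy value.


Subtraction set: {1, 2}
For this subtraction set, G(n) = n mod 3 (period = max + 1 = 3).
Pile 1 (size 18): G(18) = 18 mod 3 = 0
Pile 2 (size 48): G(48) = 48 mod 3 = 0
Total Grundy value = XOR of all: 0 XOR 0 = 0

0


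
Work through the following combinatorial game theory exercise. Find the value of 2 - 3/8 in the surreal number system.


x = 2, y = 3/8
Converting to common denominator: 8
x = 16/8, y = 3/8
x - y = 2 - 3/8 = 13/8

13/8


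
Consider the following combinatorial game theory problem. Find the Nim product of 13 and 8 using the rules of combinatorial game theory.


Nim multiplication is bilinear over XOR: (u XOR v) * w = (u*w) XOR (v*w).
So we split each operand into its bit components and XOR the pairwise Nim products.
13 = 1 + 4 + 8 (as XOR of powers of 2).
8 = 8 (as XOR of powers of 2).
Using the standard Nim-product table on single bits:
  2*2 = 3,   2*4 = 8,   2*8 = 12,
  4*4 = 6,   4*8 = 11,  8*8 = 13,
and  1*x = x (identity), k*l = l*k (commutative).
Pairwise Nim products:
  1 * 8 = 8
  4 * 8 = 11
  8 * 8 = 13
XOR them: 8 XOR 11 XOR 13 = 14.
Result: 13 * 8 = 14 (in Nim).

14


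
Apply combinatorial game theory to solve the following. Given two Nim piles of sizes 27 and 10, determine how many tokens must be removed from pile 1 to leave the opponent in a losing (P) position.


Piles: 27 and 10
Current XOR: 27 XOR 10 = 17 (non-zero, so this is an N-position).
To make the XOR zero, we need to find a move that balances the piles.
For pile 1 (size 27): target = 27 XOR 17 = 10
We reduce pile 1 from 27 to 10.
Tokens removed: 27 - 10 = 17
Verification: 10 XOR 10 = 0

17


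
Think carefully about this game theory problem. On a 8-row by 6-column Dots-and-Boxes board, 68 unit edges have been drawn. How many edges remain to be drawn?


Grid: 8 x 6 boxes, i.e. 9 rows and 7 columns of dots.
Horizontal edges: (rows + 1) * cols = 9 * 6 = 54
Vertical edges: rows * (cols + 1) = 8 * 7 = 56
Total edges: 54 + 56 = 110
Edges drawn: 68
Remaining: 110 - 68 = 42

42


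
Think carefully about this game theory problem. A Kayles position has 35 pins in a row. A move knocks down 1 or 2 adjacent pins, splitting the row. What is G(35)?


Kayles: a move removes 1 or 2 adjacent pins from a contiguous row.
Removing pins from a row of k leaves two independent rows (a, b) with a + b = k - 1 (one pin) or a + b = k - 2 (two pins); an end removal gives a = 0.
By Sprague-Grundy, G(k) = mex{ G(a) XOR G(b) } over all these splits. G(0) = 0.
G(1): splits (0,0):0^0=0 -> mex({0}) = 1
G(2): splits (0,1):0^1=1 (0,0):0^0=0 -> mex({0, 1}) = 2
G(3): splits (0,2):0^2=2 (1,1):1^1=0 (0,1):0^1=1 -> mex({0, 1, 2}) = 3
G(4): splits (0,3):0^3=3 (1,2):1^2=3 (0,2):0^2=2 (1,1):1^1=0 -> mex({0, 2, 3}) = 1
G(5): splits (0,4):0^1=1 (1,3):1^3=2 (2,2):2^2=0 (0,3):0^3=3 (1,2):1^2=3 -> mex({0, 1, 2, 3}) = 4
G(6) = mex({0, 1, 2, 4}) = 3
G(7) = mex({0, 1, 3, 4, 5}) = 2
G(8) = mex({0, 2, 3, 5, 6}) = 1
G(9) = mex({0, 1, 2, 3, 6, 7}) = 4
G(10) = mex({0, 1, 3, 4, 5, 7}) = 2
G(11) = mex({0, 1, 2, 3, 4, 5}) = 6
G(12) = mex({0, 1, 2, 3, 5, 6, 7}) = 4
G(13) = mex({0, 2, 3, 4, 6, 7}) = 1
G(14) = mex({0, 1, 4, 5, 6, 7}) = 2
G(15) = mex({0, 1, 2, 3, 4, 5, 6}) = 7
G(16) = mex({0, 2, 3, 5, 6, 7}) = 1
G(17) = mex({0, 1, 2, 3, 5, 6, 7}) = 4
G(18) = mex({0, 1, 2, 4, 5, 6}) = 3
G(19) = mex({0, 1, 3, 4, 5, 7}) = 2
G(20) = mex({0, 2, 3, 4, 5, 6, 7}) = 1
G(21) = mex({0, 1, 2, 3, 5, 6, 7}) = 4
G(22) = mex({0, 1, 2, 3, 4, 5, 7}) = 6
G(23) = mex({0, 1, 2, 3, 4, 5, 6}) = 7
G(24) = mex({0, 1, 2, 3, 5, 6, 7}) = 4
G(25) = mex({0, 2, 3, 4, 6, 7}) = 1
G(26) = mex({0, 1, 3, 4, 5, 6, 7}) = 2
G(27) = mex({0, 1, 2, 3, 4, 5, 6, 7}) = 8
G(28) = mex({0, 1, 2, 3, 4, 6, 7, 8}) = 5
G(29) = mex({0, 1, 2, 3, 5, 6, 7, 8, 9}) = 4
G(30) = mex({0, 1, 2, 3, 4, 5, 6, 9, 10}) = 7
G(31) = mex({0, 1, 3, 4, 5, 7, 10, 11}) = 2
G(32) = mex({0, 2, 3, 4, 5, 6, 7, 9, 11}) = 1
G(33) = mex({0, 1, 2, 3, 4, 5, 6, 7, 9, 12}) = 8
G(34) = mex({0, 1, 2, 3, 4, 5, 7, 8, 11, 12}) = 6
G(35) = mex({0, 1, 2, 3, 4, 5, 6, 8, 9, 10, 11}) = 7
Therefore G(35) = 7.

7


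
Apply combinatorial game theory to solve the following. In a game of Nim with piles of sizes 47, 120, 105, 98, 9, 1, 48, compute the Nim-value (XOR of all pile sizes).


We need the XOR (exclusive or) of all pile sizes.
After XOR-ing pile 1 (size 47): 0 XOR 47 = 47
After XOR-ing pile 2 (size 120): 47 XOR 120 = 87
After XOR-ing pile 3 (size 105): 87 XOR 105 = 62
After XOR-ing pile 4 (size 98): 62 XOR 98 = 92
After XOR-ing pile 5 (size 9): 92 XOR 9 = 85
After XOR-ing pile 6 (size 1): 85 XOR 1 = 84
After XOR-ing pile 7 (size 48): 84 XOR 48 = 100
The Nim-value of this position is 100.

100


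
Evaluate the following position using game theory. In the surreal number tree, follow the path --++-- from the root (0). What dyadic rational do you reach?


Sign expansion: --++--
Rule: track bounds (lo, hi), initially (-inf, +inf). On '+', the current value becomes lo and we move to the simplest number in (value, hi): value + 1 if hi = +inf, otherwise the midpoint (value + hi)/2. On '-', the current value becomes hi and we move to value - 1 if lo = -inf, otherwise the midpoint (lo + value)/2.
Start at 0.
Step 1: sign = -, move left. Bounds: (-inf, 0). Value = -1
Step 2: sign = -, move left. Bounds: (-inf, -1). Value = -2
Step 3: sign = +, move right. Bounds: (-2, -1). Value = -3/2
Step 4: sign = +, move right. Bounds: (-3/2, -1). Value = -5/4
Step 5: sign = -, move left. Bounds: (-3/2, -5/4). Value = -11/8
Step 6: sign = -, move left. Bounds: (-3/2, -11/8). Value = -23/16
The surreal number with sign expansion --++-- is -23/16.

-23/16


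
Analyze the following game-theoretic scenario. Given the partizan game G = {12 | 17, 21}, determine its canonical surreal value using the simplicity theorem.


Left options: {12}, max = 12
Right options: {17, 21}, min = 17
All options are numbers and max(Left) < min(Right), so by the simplicity theorem the value is the simplest (earliest-born) number strictly between 12 and 17.
Integers 13 through 16 all lie strictly between 12 and 17.
Among integers, the simplest (lowest birthday = smallest |n|; 0 is born on day 0, +-n on day n) is 13.
No non-integer in the interval can be simpler: if x is a non-integer in the interval, then floor(x) or ceil(x) also lies in the interval (the interval contains an integer), and both are proper prefixes of x's sign expansion, i.e. born earlier. So the game value is 13.
Game value = 13

13


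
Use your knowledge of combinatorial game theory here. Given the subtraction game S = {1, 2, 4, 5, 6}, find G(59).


The subtraction set is S = {1, 2, 4, 5, 6}.
G(k) = mex{ G(k - s) : s in S, s <= k }. We compute iteratively: G(0) = 0.
G(1) = mex({0}) = 1
G(2) = mex({0, 1}) = 2
G(3) = mex({1, 2}) = 0
G(4) = mex({0, 2}) = 1
G(5) = mex({0, 1}) = 2
G(6) = mex({0, 1, 2}) = 3
G(7) = mex({0, 1, 2, 3}) = 4
G(8) = mex({0, 1, 2, 3, 4}) = 5
G(9) = mex({0, 1, 2, 4, 5}) = 3
G(10) = mex({1, 2, 3, 5}) = 0
G(11) = mex({0, 2, 3, 4}) = 1
G(12) = mex({0, 1, 3, 4, 5}) = 2
G(13) = mex({1, 2, 3, 4, 5}) = 0
G(14) = mex({0, 2, 3, 5}) = 1
G(15) = mex({0, 1, 3}) = 2
Observe that G(10)..G(15) = 0, 1, 2, 0, 1, 2 repeats G(0)..G(5) = 0, 1, 2, 0, 1, 2.
For k >= max(S) = 6, G(k) is determined by the previous 6 values G(k-6)..G(k-1); a window of 6 consecutive values has recurred shifted by 10, so by induction G(k + 10) = G(k) for all k >= 0: the sequence is periodic from the start with period 10.
One period: G(0..9) = 0, 1, 2, 0, 1, 2, 3, 4, 5, 3.
59 mod 10 = 9, so G(59) = G(9) = 3.

3


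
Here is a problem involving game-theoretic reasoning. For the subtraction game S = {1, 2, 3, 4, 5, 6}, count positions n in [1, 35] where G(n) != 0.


Subtraction set S = {1, 2, 3, 4, 5, 6}, so G(n) = n mod 7.
G(n) = 0 when n is a multiple of 7.
Multiples of 7 in [1, 35]: 5
N-positions (nonzero Grundy) = 35 - 5 = 30

30


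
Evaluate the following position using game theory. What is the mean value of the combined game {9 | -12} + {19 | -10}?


G1 = {9 | -12}, G2 = {19 | -10}
Each is a switch {a | b} with numbers a > b; its mean value is (a + b)/2, and mean value is additive over game sums: m(G1 + G2) = m(G1) + m(G2).
Mean of G1 = (9 + (-12))/2 = -3/2 = -3/2
Mean of G2 = (19 + (-10))/2 = 9/2 = 9/2
Mean of G1 + G2 = -3/2 + 9/2 = 3

3


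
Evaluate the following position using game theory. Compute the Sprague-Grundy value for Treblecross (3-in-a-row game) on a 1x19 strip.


Treblecross: place X on empty cells; 3-in-a-row wins.
Playing within two cells of an existing X lets the opponent win at once, so sensible play treats the cells i-2..i+2 around each X as dead. The player left with no safe cell loses, so this is a normal-play take-away game on strips of safe cells.
Placing X at cell i (0-indexed) of a strip of k safe cells leaves independent strips of sizes max(0, i-2) and max(0, k-i-3). Hence G(k) = mex{ G(max(0,i-2)) XOR G(max(0,k-i-3)) : 0 <= i < k }, with G(0) = 0.
G(1): splits (0,0):0^0=0 -> mex({0}) = 1
G(2): splits (0,0):0^0=0 -> mex({0}) = 1
G(3): splits (0,0):0^0=0 -> mex({0}) = 1
G(4): splits (0,1):0^1=1 (0,0):0^0=0 -> mex({0, 1}) = 2
G(5): splits (0,2):0^1=1 (0,1):0^1=1 (0,0):0^0=0 -> mex({0, 1}) = 2
G(6) = mex({1}) = 0
G(7) = mex({0, 1, 2}) = 3
G(8) = mex({0, 1, 2}) = 3
G(9) = mex({0, 2}) = 1
G(10) = mex({0, 2, 3}) = 1
G(11) = mex({0, 3}) = 1
G(12) = mex({1, 3}) = 0
G(13) = mex({0, 1, 2, 3}) = 4
G(14) = mex({0, 1, 2}) = 3
G(15) = mex({0, 1, 2}) = 3
G(16) = mex({0, 1, 2, 4}) = 3
G(17) = mex({0, 1, 3, 4}) = 2
G(18) = mex({0, 1, 3, 4}) = 2
G(19) = mex({0, 1, 3, 5}) = 2
Therefore G(19) = 2.

2


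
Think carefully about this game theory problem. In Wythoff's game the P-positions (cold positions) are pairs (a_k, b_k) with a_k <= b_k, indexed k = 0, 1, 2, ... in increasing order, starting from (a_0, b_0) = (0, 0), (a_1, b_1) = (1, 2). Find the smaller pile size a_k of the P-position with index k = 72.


By Wythoff's theorem, a_k = floor(k * phi) and b_k = floor(k * phi^2) = a_k + k, where phi = (1 + sqrt(5))/2 is the golden ratio.
phi = (1 + sqrt(5))/2 = 1.618034
k = 72
k * phi = 72 * 1.618034 = 116.498447
a_72 = floor(k * phi) = 116

116


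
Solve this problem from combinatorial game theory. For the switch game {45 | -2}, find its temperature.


The game is {45 | -2}, a switch {a | b} with numbers a > b.
Cooling {a | b} by t gives {a - t | b + t}, which stops being hot when a - t = b + t, i.e. at t = (a - b)/2. So the temperature of a switch is (a - b)/2.
Temperature = (Left option - Right option) / 2
= (45 - (-2)) / 2
= 47 / 2
= 47/2

47/2


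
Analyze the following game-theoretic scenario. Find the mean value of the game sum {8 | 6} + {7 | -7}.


G1 = {8 | 6}, G2 = {7 | -7}
Each is a switch {a | b} with numbers a > b; its mean value is (a + b)/2, and mean value is additive over game sums: m(G1 + G2) = m(G1) + m(G2).
Mean of G1 = (8 + (6))/2 = 14/2 = 7
Mean of G2 = (7 + (-7))/2 = 0/2 = 0
Mean of G1 + G2 = 7 + 0 = 7

7


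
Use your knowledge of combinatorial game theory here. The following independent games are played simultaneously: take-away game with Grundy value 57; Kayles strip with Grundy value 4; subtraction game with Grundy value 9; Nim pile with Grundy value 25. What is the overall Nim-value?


By the Sprague-Grundy theorem, the Grundy value of a sum of games is the XOR of individual Grundy values.
take-away game: Grundy value = 57. Running XOR: 0 XOR 57 = 57
Kayles strip: Grundy value = 4. Running XOR: 57 XOR 4 = 61
subtraction game: Grundy value = 9. Running XOR: 61 XOR 9 = 52
Nim pile: Grundy value = 25. Running XOR: 52 XOR 25 = 45
The combined Grundy value is 45.

45


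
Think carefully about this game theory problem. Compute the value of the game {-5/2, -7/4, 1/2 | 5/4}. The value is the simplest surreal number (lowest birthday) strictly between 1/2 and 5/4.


Left options: {-5/2, -7/4, 1/2}, max = 1/2
Right options: {5/4}, min = 5/4
All options are numbers and max(Left) < min(Right), so by the simplicity theorem the value is the simplest (earliest-born) number strictly between 1/2 and 5/4.
The only integer strictly between 1/2 and 5/4 is 1.
No non-integer in the interval can be simpler: if x is a non-integer in the interval, then floor(x) or ceil(x) also lies in the interval (the interval contains an integer), and both are proper prefixes of x's sign expansion, i.e. born earlier. So the game value is 1.
Game value = 1

1


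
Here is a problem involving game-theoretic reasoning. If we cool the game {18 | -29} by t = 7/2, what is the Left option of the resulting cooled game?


Original game: {18 | -29} (a switch {a | b} with a > b).
Cooling by t (for t below the temperature (a - b)/2 = 47/2) taxes each move by t: {a | b} cooled by t is {a - t | b + t}.
Cooling amount: t = 7/2
Cooled Left option: 18 - 7/2 = 29/2
Cooled Right option: -29 + 7/2 = -51/2
Cooled game: {29/2 | -51/2}
Left option = 29/2

29/2


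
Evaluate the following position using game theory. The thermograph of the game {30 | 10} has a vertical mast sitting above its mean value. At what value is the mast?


Game = {30 | 10}, a switch {a | b} with numbers a > b.
Its thermograph has left wall a - t and right wall b + t, which meet at t = (a - b)/2, where both equal (a + b)/2. So the mast (mean value) is at (a + b)/2.
Mean = (30 + (10))/2 = 40/2 = 20

20


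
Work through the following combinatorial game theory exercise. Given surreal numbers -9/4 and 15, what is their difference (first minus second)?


x = -9/4, y = 15
Converting to common denominator: 4
x = -9/4, y = 60/4
x - y = -9/4 - 15 = -69/4

-69/4


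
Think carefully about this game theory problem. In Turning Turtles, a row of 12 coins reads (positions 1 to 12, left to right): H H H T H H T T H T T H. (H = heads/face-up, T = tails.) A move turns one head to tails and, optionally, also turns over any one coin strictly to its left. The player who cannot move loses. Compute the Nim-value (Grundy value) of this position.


Coins: H H H T H H T T H T T H
Key fact: a single head at position k behaves exactly like a Nim heap of size k (turning it to T and optionally flipping a coin at j < k corresponds to moving the heap from k to j, or to 0), and heads combine as a disjunctive sum (two heads at the same place would cancel, matching j XOR j = 0). So the Nim-value is the XOR of the 1-indexed positions of the heads.
Face-up positions (1-indexed): [1, 2, 3, 5, 6, 9, 12]
XOR 0 with 1: 0 XOR 1 = 1
XOR 1 with 2: 1 XOR 2 = 3
XOR 3 with 3: 3 XOR 3 = 0
XOR 0 with 5: 0 XOR 5 = 5
XOR 5 with 6: 5 XOR 6 = 3
XOR 3 with 9: 3 XOR 9 = 10
XOR 10 with 12: 10 XOR 12 = 6
Nim-value = 6

6


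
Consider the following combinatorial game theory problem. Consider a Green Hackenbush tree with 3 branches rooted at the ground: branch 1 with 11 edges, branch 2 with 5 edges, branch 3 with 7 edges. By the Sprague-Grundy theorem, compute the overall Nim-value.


The tree has 3 branches from the ground vertex.
In Green Hackenbush, the Nim-value of a simple path of length k is k.
Branch 1: length 11, Nim-value = 11
Branch 2: length 5, Nim-value = 5
Branch 3: length 7, Nim-value = 7
Total Nim-value = XOR of all branch values:
0 XOR 11 = 11
11 XOR 5 = 14
14 XOR 7 = 9
Nim-value of the tree = 9

9


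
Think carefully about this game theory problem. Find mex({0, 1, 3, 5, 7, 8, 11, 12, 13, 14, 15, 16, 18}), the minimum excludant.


Set = {0, 1, 3, 5, 7, 8, 11, 12, 13, 14, 15, 16, 18}
0 is in the set.
1 is in the set.
2 is NOT in the set. This is the mex.
mex = 2

2


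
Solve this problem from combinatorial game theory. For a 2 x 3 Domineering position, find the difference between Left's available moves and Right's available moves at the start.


Board is 2 x 3 (rows x cols).
Left (vertical) placements: (rows-1) * cols = 1 * 3 = 3
Right (horizontal) placements: rows * (cols-1) = 2 * 2 = 4
Advantage = Left - Right = 3 - 4 = -1

-1


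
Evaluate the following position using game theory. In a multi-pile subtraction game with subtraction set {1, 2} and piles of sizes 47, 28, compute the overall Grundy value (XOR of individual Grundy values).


Subtraction set: {1, 2}
For this subtraction set, G(n) = n mod 3 (period = max + 1 = 3).
Pile 1 (size 47): G(47) = 47 mod 3 = 2
Pile 2 (size 28): G(28) = 28 mod 3 = 1
Total Grundy value = XOR of all: 2 XOR 1 = 3

3


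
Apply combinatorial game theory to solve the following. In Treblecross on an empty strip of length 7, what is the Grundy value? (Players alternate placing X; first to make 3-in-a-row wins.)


Treblecross: place X on empty cells; 3-in-a-row wins.
Playing within two cells of an existing X lets the opponent win at once, so sensible play treats the cells i-2..i+2 around each X as dead. The player left with no safe cell loses, so this is a normal-play take-away game on strips of safe cells.
Placing X at cell i (0-indexed) of a strip of k safe cells leaves independent strips of sizes max(0, i-2) and max(0, k-i-3). Hence G(k) = mex{ G(max(0,i-2)) XOR G(max(0,k-i-3)) : 0 <= i < k }, with G(0) = 0.
G(1): splits (0,0):0^0=0 -> mex({0}) = 1
G(2): splits (0,0):0^0=0 -> mex({0}) = 1
G(3): splits (0,0):0^0=0 -> mex({0}) = 1
G(4): splits (0,1):0^1=1 (0,0):0^0=0 -> mex({0, 1}) = 2
G(5): splits (0,2):0^1=1 (0,1):0^1=1 (0,0):0^0=0 -> mex({0, 1}) = 2
G(6) = mex({1}) = 0
G(7) = mex({0, 1, 2}) = 3
Therefore G(7) = 3.

3


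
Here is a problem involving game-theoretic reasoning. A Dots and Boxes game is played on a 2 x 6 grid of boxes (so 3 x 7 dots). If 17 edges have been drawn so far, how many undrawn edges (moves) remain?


Grid: 2 x 6 boxes, i.e. 3 rows and 7 columns of dots.
Horizontal edges: (rows + 1) * cols = 3 * 6 = 18
Vertical edges: rows * (cols + 1) = 2 * 7 = 14
Total edges: 18 + 14 = 32
Edges drawn: 17
Remaining: 32 - 17 = 15

15


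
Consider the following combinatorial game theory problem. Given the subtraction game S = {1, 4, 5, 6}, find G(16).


The subtraction set is S = {1, 4, 5, 6}.
G(k) = mex{ G(k - s) : s in S, s <= k }. We compute iteratively: G(0) = 0.
G(1) = mex({0}) = 1
G(2) = mex({1}) = 0
G(3) = mex({0}) = 1
G(4) = mex({0, 1}) = 2
G(5) = mex({0, 1, 2}) = 3
G(6) = mex({0, 1, 3}) = 2
G(7) = mex({0, 1, 2}) = 3
G(8) = mex({0, 1, 2, 3}) = 4
G(9) = mex({1, 2, 3, 4}) = 0
G(10) = mex({0, 2, 3}) = 1
G(11) = mex({1, 2, 3}) = 0
G(12) = mex({0, 2, 3, 4}) = 1
G(13) = mex({0, 1, 3, 4}) = 2
G(14) = mex({0, 1, 2, 4}) = 3
Observe that G(9)..G(14) = 0, 1, 0, 1, 2, 3 repeats G(0)..G(5) = 0, 1, 0, 1, 2, 3.
For k >= max(S) = 6, G(k) is determined by the previous 6 values G(k-6)..G(k-1); a window of 6 consecutive values has recurred shifted by 9, so by induction G(k + 9) = G(k) for all k >= 0: the sequence is periodic from the start with period 9.
One period: G(0..8) = 0, 1, 0, 1, 2, 3, 2, 3, 4.
16 mod 9 = 7, so G(16) = G(7) = 3.

3


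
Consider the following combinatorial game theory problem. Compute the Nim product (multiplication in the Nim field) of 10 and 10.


Nim multiplication is bilinear over XOR: (u XOR v) * w = (u*w) XOR (v*w).
So we split each operand into its bit components and XOR the pairwise Nim products.
10 = 2 + 8 (as XOR of powers of 2).
10 = 2 + 8 (as XOR of powers of 2).
Using the standard Nim-product table on single bits:
  2*2 = 3,   2*4 = 8,   2*8 = 12,
  4*4 = 6,   4*8 = 11,  8*8 = 13,
and  1*x = x (identity), k*l = l*k (commutative).
Pairwise Nim products:
  2 * 2 = 3
  2 * 8 = 12
  8 * 2 = 12
  8 * 8 = 13
XOR them: 3 XOR 12 XOR 12 XOR 13 = 14.
Result: 10 * 10 = 14 (in Nim).

14


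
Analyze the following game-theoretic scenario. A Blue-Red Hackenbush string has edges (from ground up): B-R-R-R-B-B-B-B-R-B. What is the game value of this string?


Edges (from ground): B-R-R-R-B-B-B-B-R-B
By Berlekamp's sign-expansion rule, a Blue-Red Hackenbush stalk has the value of the surreal number whose sign sequence is the edge sequence with B -> + and R -> -.
Sign sequence: +---++++-+
Trace the sign expansion in the surreal number tree, starting from 0:
Edge 1: B (sign +) -> bounds (0, +inf), value = 1
Edge 2: R (sign -) -> bounds (0, 1), value = 1/2
Edge 3: R (sign -) -> bounds (0, 1/2), value = 1/4
Edge 4: R (sign -) -> bounds (0, 1/4), value = 1/8
Edge 5: B (sign +) -> bounds (1/8, 1/4), value = 3/16
Edge 6: B (sign +) -> bounds (3/16, 1/4), value = 7/32
Edge 7: B (sign +) -> bounds (7/32, 1/4), value = 15/64
Edge 8: B (sign +) -> bounds (15/64, 1/4), value = 31/128
Edge 9: R (sign -) -> bounds (15/64, 31/128), value = 61/256
Edge 10: B (sign +) -> bounds (61/256, 31/128), value = 123/512
Game value = 123/512

123/512


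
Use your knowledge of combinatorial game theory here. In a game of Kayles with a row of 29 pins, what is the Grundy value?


Kayles: a move removes 1 or 2 adjacent pins from a contiguous row.
Removing pins from a row of k leaves two independent rows (a, b) with a + b = k - 1 (one pin) or a + b = k - 2 (two pins); an end removal gives a = 0.
By Sprague-Grundy, G(k) = mex{ G(a) XOR G(b) } over all these splits. G(0) = 0.
G(1): splits (0,0):0^0=0 -> mex({0}) = 1
G(2): splits (0,1):0^1=1 (0,0):0^0=0 -> mex({0, 1}) = 2
G(3): splits (0,2):0^2=2 (1,1):1^1=0 (0,1):0^1=1 -> mex({0, 1, 2}) = 3
G(4): splits (0,3):0^3=3 (1,2):1^2=3 (0,2):0^2=2 (1,1):1^1=0 -> mex({0, 2, 3}) = 1
G(5): splits (0,4):0^1=1 (1,3):1^3=2 (2,2):2^2=0 (0,3):0^3=3 (1,2):1^2=3 -> mex({0, 1, 2, 3}) = 4
G(6) = mex({0, 1, 2, 4}) = 3
G(7) = mex({0, 1, 3, 4, 5}) = 2
G(8) = mex({0, 2, 3, 5, 6}) = 1
G(9) = mex({0, 1, 2, 3, 6, 7}) = 4
G(10) = mex({0, 1, 3, 4, 5, 7}) = 2
G(11) = mex({0, 1, 2, 3, 4, 5}) = 6
G(12) = mex({0, 1, 2, 3, 5, 6, 7}) = 4
G(13) = mex({0, 2, 3, 4, 6, 7}) = 1
G(14) = mex({0, 1, 4, 5, 6, 7}) = 2
G(15) = mex({0, 1, 2, 3, 4, 5, 6}) = 7
G(16) = mex({0, 2, 3, 5, 6, 7}) = 1
G(17) = mex({0, 1, 2, 3, 5, 6, 7}) = 4
G(18) = mex({0, 1, 2, 4, 5, 6}) = 3
G(19) = mex({0, 1, 3, 4, 5, 7}) = 2
G(20) = mex({0, 2, 3, 4, 5, 6, 7}) = 1
G(21) = mex({0, 1, 2, 3, 5, 6, 7}) = 4
G(22) = mex({0, 1, 2, 3, 4, 5, 7}) = 6
G(23) = mex({0, 1, 2, 3, 4, 5, 6}) = 7
G(24) = mex({0, 1, 2, 3, 5, 6, 7}) = 4
G(25) = mex({0, 2, 3, 4, 6, 7}) = 1
G(26) = mex({0, 1, 3, 4, 5, 6, 7}) = 2
G(27) = mex({0, 1, 2, 3, 4, 5, 6, 7}) = 8
G(28) = mex({0, 1, 2, 3, 4, 6, 7, 8}) = 5
G(29) = mex({0, 1, 2, 3, 5, 6, 7, 8, 9}) = 4
Therefore G(29) = 4.

4


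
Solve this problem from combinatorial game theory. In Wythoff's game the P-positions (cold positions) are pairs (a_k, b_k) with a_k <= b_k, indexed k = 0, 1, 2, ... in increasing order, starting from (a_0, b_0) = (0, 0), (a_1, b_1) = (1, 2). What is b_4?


By Wythoff's theorem, a_k = floor(k * phi) and b_k = floor(k * phi^2) = a_k + k, where phi = (1 + sqrt(5))/2 is the golden ratio.
phi = (1 + sqrt(5))/2 = 1.618034
phi^2 = phi + 1 = 2.618034
k = 4
k * phi^2 = 4 * 2.618034 = 10.472136
b_4 = floor(k * phi^2) = 10 (check: a_4 + k = 6 + 4 = 10)

10


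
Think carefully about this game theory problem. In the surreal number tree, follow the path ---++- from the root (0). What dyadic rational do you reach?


Sign expansion: ---++-
Rule: track bounds (lo, hi), initially (-inf, +inf). On '+', the current value becomes lo and we move to the simplest number in (value, hi): value + 1 if hi = +inf, otherwise the midpoint (value + hi)/2. On '-', the current value becomes hi and we move to value - 1 if lo = -inf, otherwise the midpoint (lo + value)/2.
Start at 0.
Step 1: sign = -, move left. Bounds: (-inf, 0). Value = -1
Step 2: sign = -, move left. Bounds: (-inf, -1). Value = -2
Step 3: sign = -, move left. Bounds: (-inf, -2). Value = -3
Step 4: sign = +, move right. Bounds: (-3, -2). Value = -5/2
Step 5: sign = +, move right. Bounds: (-5/2, -2). Value = -9/4
Step 6: sign = -, move left. Bounds: (-5/2, -9/4). Value = -19/8
The surreal number with sign expansion ---++- is -19/8.

-19/8


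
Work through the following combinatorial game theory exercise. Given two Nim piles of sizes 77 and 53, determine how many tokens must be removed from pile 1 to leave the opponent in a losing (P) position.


Piles: 77 and 53
Current XOR: 77 XOR 53 = 120 (non-zero, so this is an N-position).
To make the XOR zero, we need to find a move that balances the piles.
For pile 1 (size 77): target = 77 XOR 120 = 53
We reduce pile 1 from 77 to 53.
Tokens removed: 77 - 53 = 24
Verification: 53 XOR 53 = 0

24


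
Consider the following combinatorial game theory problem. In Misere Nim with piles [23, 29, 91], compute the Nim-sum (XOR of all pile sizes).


We need the XOR (exclusive or) of all pile sizes.
After XOR-ing pile 1 (size 23): 0 XOR 23 = 23
After XOR-ing pile 2 (size 29): 23 XOR 29 = 10
After XOR-ing pile 3 (size 91): 10 XOR 91 = 81
The Nim-value of this position is 81.

81


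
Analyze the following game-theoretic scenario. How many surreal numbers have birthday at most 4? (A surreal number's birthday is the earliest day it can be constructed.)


Day 0: {|} = 0 is born. Count = 1.
Day n: the number of surreal numbers born by day n is 2^(n+1) - 1.
By day 0: 2^1 - 1 = 1
By day 1: 2^2 - 1 = 3
By day 2: 2^3 - 1 = 7
By day 3: 2^4 - 1 = 15
By day 4: 2^5 - 1 = 31
By day 4: 31 surreal numbers.

31


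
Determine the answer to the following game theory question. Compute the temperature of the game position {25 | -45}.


The game is {25 | -45}, a switch {a | b} with numbers a > b.
Cooling {a | b} by t gives {a - t | b + t}, which stops being hot when a - t = b + t, i.e. at t = (a - b)/2. So the temperature of a switch is (a - b)/2.
Temperature = (Left option - Right option) / 2
= (25 - (-45)) / 2
= 70 / 2
= 35

35


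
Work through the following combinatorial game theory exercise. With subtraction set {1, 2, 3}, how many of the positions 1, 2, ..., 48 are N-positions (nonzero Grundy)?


Subtraction set S = {1, 2, 3}, so G(n) = n mod 4.
G(n) = 0 when n is a multiple of 4.
Multiples of 4 in [1, 48]: 12
N-positions (nonzero Grundy) = 48 - 12 = 36

36


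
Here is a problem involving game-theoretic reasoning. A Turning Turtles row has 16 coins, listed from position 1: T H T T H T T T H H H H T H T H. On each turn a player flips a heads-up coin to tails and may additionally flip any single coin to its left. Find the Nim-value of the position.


Coins: T H T T H T T T H H H H T H T H
Key fact: a single head at position k behaves exactly like a Nim heap of size k (turning it to T and optionally flipping a coin at j < k corresponds to moving the heap from k to j, or to 0), and heads combine as a disjunctive sum (two heads at the same place would cancel, matching j XOR j = 0). So the Nim-value is the XOR of the 1-indexed positions of the heads.
Face-up positions (1-indexed): [2, 5, 9, 10, 11, 12, 14, 16]
XOR 0 with 2: 0 XOR 2 = 2
XOR 2 with 5: 2 XOR 5 = 7
XOR 7 with 9: 7 XOR 9 = 14
XOR 14 with 10: 14 XOR 10 = 4
XOR 4 with 11: 4 XOR 11 = 15
XOR 15 with 12: 15 XOR 12 = 3
XOR 3 with 14: 3 XOR 14 = 13
XOR 13 with 16: 13 XOR 16 = 29
Nim-value = 29

29


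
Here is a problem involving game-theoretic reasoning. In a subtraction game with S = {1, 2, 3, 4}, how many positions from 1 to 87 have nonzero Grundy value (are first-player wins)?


Subtraction set S = {1, 2, 3, 4}, so G(n) = n mod 5.
G(n) = 0 when n is a multiple of 5.
Multiples of 5 in [1, 87]: 17
N-positions (nonzero Grundy) = 87 - 17 = 70

70
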